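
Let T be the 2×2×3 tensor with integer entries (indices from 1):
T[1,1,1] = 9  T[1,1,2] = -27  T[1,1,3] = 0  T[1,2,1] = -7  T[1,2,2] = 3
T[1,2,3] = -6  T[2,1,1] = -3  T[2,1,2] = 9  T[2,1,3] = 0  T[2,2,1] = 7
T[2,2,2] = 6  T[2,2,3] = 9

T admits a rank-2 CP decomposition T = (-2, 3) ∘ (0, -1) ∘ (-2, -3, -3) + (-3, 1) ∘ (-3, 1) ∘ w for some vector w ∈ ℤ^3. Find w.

w = (1, -3, 0)

Subtract the known terms from T to get the rank-1 residual R = (-3, 1) ∘ (-3, 1) ∘ w, so R[i,j,k] = a[i]·b[j]·w[k]. Pick indices with nonzero a[1]·b[1] = (-3)·(-3) = 9. Only the fibre through (1,1,·) is needed: R[1,1,:] = T[1,1,:] − Σₗ aₗ[1]bₗ[1]cₗ = [9, -27, 0] − (-2)·(0)·(-2, -3, -3) = [9, -27, 0]. Then w[k] = R[1,1,k] / 9 for each k, giving w = [9, -27, 0] / 9 = (1, -3, 0).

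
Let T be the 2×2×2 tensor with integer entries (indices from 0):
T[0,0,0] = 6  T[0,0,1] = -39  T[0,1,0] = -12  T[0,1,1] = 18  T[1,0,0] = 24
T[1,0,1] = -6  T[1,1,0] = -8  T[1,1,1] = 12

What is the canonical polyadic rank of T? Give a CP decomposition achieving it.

rank(T) = 2

Lower bound: in the mode-3 unfolding of T (rows indexed by k, columns by (i,j)) the 2×2 minor on rows k ∈ {0, 1}, columns (i,j) ∈ {(0,0), (0,1)} is det [[6, -12], [-39, 18]] = -360 ≠ 0, so that unfolding has rank ≥ 2 and hence rank(T) ≥ 2 (CP rank is at least every unfolding rank, though it can be larger).
Upper bound: with S_k = T[:,:,k], the two rank-1 terms a₁b₁ᵀ, a₂b₂ᵀ are the rank-1 members of the pencil x·S₀ + y·S₁.
det(x·S₀ + y·S₁) is 240·x² − 120·xy − 360·y² = 120·(2·x − 3·y)(x + y), vanishing at (x:y) = (3:2) and (1:-1).
M₁ = 3·S₀ + 2·S₁ = [[-60, 0], [60, 0]] = (-60)·(1, -1)(1, 0)ᵀ and M₂ = S₀ − S₁ = [[45, -30], [30, -20]] = 5·(3, 2)(3, -2)ᵀ, so take a₁ = (1, -1), b₁ = (1, 0), a₂ = (3, 2), b₂ = (3, -2).
Each slice is an integer combination of E₁ = a₁b₁ᵀ and E₂ = a₂b₂ᵀ: S₀ = −12·E₁ + 2·E₂, S₁ = −12·E₁ − 3·E₂; reading off coefficients, c₁ = (-12, -12) and c₂ = (2, -3).
Hence T = (1, -1) ∘ (1, 0) ∘ (-12, -12) + (3, 2) ∘ (3, -2) ∘ (2, -3), so rank(T) ≤ 2.
These bounds meet, so rank(T) = 2.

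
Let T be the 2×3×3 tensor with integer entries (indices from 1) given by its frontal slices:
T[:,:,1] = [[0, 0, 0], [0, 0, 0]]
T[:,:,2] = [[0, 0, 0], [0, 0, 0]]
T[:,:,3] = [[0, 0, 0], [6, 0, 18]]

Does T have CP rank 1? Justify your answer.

If T = a ⊗ b ⊗ c then every fibre of T is a multiple of the corresponding factor, so read the factors off the fibres through the nonzero entry T[2,1,3] = 6.
The mode-1 fibre T[:,1,3] = [0, 6] gives a = [0, 1] (primitive direction); the mode-2 fibre T[2,:,3] = [6, 0, 18] gives b = [1, 0, 3]; then c[k] = T[2,1,k] / (a[2]·b[1]) = [0, 0, 6] / 1 = [0, 0, 6].
Expanding [0, 1] ⊗ [1, 0, 3] ⊗ [0, 0, 6] reproduces all 18 entries of T, so T = [0, 1] ⊗ [1, 0, 3] ⊗ [0, 0, 6] and rank(T) ≤ 1.
Equivalently every frontal slice T[:,:,k] is c[k] times the rank-1 matrix [0, 1] ⊗ [1, 0, 3]. So T has rank 1 (it is nonzero).

Yes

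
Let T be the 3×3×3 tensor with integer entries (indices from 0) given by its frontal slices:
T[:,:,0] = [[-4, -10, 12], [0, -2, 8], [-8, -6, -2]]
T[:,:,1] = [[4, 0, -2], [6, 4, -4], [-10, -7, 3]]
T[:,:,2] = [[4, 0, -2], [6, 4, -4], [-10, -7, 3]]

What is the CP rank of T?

Lower bound: in the mode-2 unfolding of T (rows indexed by j, columns by (i,k)) the 3×3 minor on rows j ∈ {0, 1, 2}, columns (i,k) ∈ {(0,0), (0,1), (1,0)} is det [[-4, 4, 0], [-10, 0, -2], [12, -2, 8]] = 240 ≠ 0, so that unfolding has rank ≥ 3 and hence rank(T) ≥ 3 (CP rank is at least every unfolding rank, though it can be larger).
Upper bound: T is a sum of 3 rank-1 terms, T = (1, 1, -2) ⊗ (2, 1, 0) ⊗ (2, 2, 2) + (2, 0, 1) ⊗ (1, 2, -1) ⊗ (-2, -1, -1) + (2, 2, -1) ⊗ (1, 1, -2) ⊗ (-2, 1, 1) (written with every a and b primitive with positive leading entry and the scale carried by c; CP decompositions are not unique, and this one is verified by expanding entrywise), so rank(T) ≤ 3.
These bounds meet, so rank(T) = 3.

3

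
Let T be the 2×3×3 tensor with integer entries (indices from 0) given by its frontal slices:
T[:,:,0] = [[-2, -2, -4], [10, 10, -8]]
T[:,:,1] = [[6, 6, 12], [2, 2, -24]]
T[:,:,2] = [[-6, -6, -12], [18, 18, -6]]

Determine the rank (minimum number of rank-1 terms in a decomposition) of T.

Lower bound: in the mode-2 unfolding of T (rows indexed by j, columns by (i,k)) the 2×2 minor on rows j ∈ {0, 2}, columns (i,k) ∈ {(0,0), (1,0)} is det [[-2, 10], [-4, -8]] = 56 ≠ 0, so that unfolding has rank ≥ 2 and hence rank(T) ≥ 2 (CP rank is at least every unfolding rank, though it can be larger).
Upper bound: with S_k = T[:,:,k], the two rank-1 terms a₁b₁ᵀ, a₂b₂ᵀ are the rank-1 members of the pencil x·S₀ + y·S₁.
The 2×2 minor of x·S₀ + y·S₁ on rows {0,1}, columns {0,2} is 56·x² − 112·xy − 168·y² = 56·(x − 3·y)(x + y), vanishing at (x:y) = (3:1) and (1:-1).
M₁ = 3·S₀ + S₁ = [[0, 0, 0], [32, 32, -48]] = 16·(0, 1)(2, 2, -3)ᵀ and M₂ = S₀ − S₁ = [[-8, -8, -16], [8, 8, 16]] = (-8)·(1, -1)(1, 1, 2)ᵀ, so take a₁ = (0, 1), b₁ = (2, 2, -3), a₂ = (1, -1), b₂ = (1, 1, 2).
Each slice is an integer combination of E₁ = a₁b₁ᵀ and E₂ = a₂b₂ᵀ: S₀ = 4·E₁ − 2·E₂, S₁ = 4·E₁ + 6·E₂, S₂ = 6·E₁ − 6·E₂; reading off coefficients, c₁ = (4, 4, 6) and c₂ = (-2, 6, -6).
Hence T = (0, 1) ⊗ (2, 2, -3) ⊗ (4, 4, 6) + (1, -1) ⊗ (1, 1, 2) ⊗ (-2, 6, -6), so rank(T) ≤ 2.
These bounds meet, so rank(T) = 2.

2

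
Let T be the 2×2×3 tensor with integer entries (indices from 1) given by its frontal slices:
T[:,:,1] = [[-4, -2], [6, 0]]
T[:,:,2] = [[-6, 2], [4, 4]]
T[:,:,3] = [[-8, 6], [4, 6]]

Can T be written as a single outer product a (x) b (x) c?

No

The mode-3 unfolding of T (rows indexed by k, columns by (i,j) = (1,1), (1,2), (2,1), (2,2)) is [[-4, -2, 6, 0], [-6, 2, 4, 4], [-8, 6, 4, 6]].
There the 3×3 minor on rows k ∈ {1, 2, 3}, columns (i,j) ∈ {(1,1), (1,2), (2,1)} is det [[-4, -2, 6], [-6, 2, 4], [-8, 6, 4]] = -40 ≠ 0, so this unfolding has rank ≥ 3; CP rank is at least every unfolding rank, so rank(T) ≥ 3.
In particular rank(T) ≥ 3 > 1, so T is not rank-1.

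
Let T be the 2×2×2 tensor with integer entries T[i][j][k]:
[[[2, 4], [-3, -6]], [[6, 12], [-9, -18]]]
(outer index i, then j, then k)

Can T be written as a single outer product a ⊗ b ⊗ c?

Yes

If T = a ⊗ b ⊗ c then every fibre of T is a multiple of the corresponding factor, so read the factors off the fibres through the nonzero entry T[0,0,0] = 2.
The mode-1 fibre T[:,0,0] = [2, 6] gives a = [1, 3] (primitive direction); the mode-2 fibre T[0,:,0] = [2, -3] gives b = [2, -3]; then c[k] = T[0,0,k] / (a[0]·b[0]) = [2, 4] / 2 = [1, 2].
Expanding [1, 3] ⊗ [2, -3] ⊗ [1, 2] reproduces all 8 entries of T, so T = [1, 3] ⊗ [2, -3] ⊗ [1, 2] and rank(T) ≤ 1.
Equivalently every frontal slice T[:,:,k] is c[k] times the rank-1 matrix [1, 3] ⊗ [2, -3]. So T has rank 1 (it is nonzero).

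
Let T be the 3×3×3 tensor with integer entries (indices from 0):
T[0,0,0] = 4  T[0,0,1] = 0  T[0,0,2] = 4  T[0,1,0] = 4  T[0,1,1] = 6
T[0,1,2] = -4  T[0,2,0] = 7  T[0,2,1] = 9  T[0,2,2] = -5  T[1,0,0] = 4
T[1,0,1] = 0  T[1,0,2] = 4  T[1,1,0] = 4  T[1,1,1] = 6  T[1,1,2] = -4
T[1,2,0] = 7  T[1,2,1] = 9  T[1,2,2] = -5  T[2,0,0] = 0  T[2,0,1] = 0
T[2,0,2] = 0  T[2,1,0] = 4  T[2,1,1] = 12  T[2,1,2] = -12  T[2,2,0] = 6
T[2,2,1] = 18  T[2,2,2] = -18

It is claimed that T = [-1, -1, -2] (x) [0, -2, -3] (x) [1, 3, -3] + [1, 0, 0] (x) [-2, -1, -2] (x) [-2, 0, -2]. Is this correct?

Reconstruct entry (1,0,0) from the claimed factors: Σₗ aₗ[1]bₗ[0]cₗ[0] = (-1)·(0)·(1) + (0)·(-2)·(-2) = 0, but T[1,0,0] = 4. The claim is false.

No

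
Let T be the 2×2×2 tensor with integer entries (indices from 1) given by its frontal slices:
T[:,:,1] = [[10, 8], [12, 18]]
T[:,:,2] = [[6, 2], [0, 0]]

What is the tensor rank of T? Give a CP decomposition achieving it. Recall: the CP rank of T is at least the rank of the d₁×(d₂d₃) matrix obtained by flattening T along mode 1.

Lower bound: the mode-2 unfolding of T (rows indexed by j, columns by (i,k) = (1,1), (1,2), (2,1), (2,2)) is [[10, 6, 12, 0], [8, 2, 18, 0]].
There the 2×2 minor on rows j ∈ {1, 2}, columns (i,k) ∈ {(1,1), (1,2)} is det [[10, 6], [8, 2]] = -28 ≠ 0, so this unfolding has rank ≥ 2; CP rank is at least every unfolding rank, so rank(T) ≥ 2. (Unfolding ranks only ever bound the CP rank from below — rank(T) can be strictly larger than all of them — so the matching upper bound has to come from an explicit 2-term decomposition.)
Upper bound — finding two terms. Write S_k = T[:,:,k] for the frontal slices: S₁ = [[10, 8], [12, 18]], S₂ = [[6, 2], [0, 0]].
If T = a₁ ⊗ b₁ ⊗ c₁ + a₂ ⊗ b₂ ⊗ c₂ then each S_k = c₁[k]·a₁b₁ᵀ + c₂[k]·a₂b₂ᵀ. S₁ and S₂ are linearly independent, so a₁b₁ᵀ and a₂b₂ᵀ must span the same plane of matrices: they are the rank-1 matrices of the form x·S₁ + y·S₂.
det(x·S₁ + y·S₂) is 84·x² + 84·xy = 84·(x + y)(x), vanishing at (x:y) = (1:-1) and (0:1).
M₁ = S₁ − S₂ = [[4, 6], [12, 18]] = 2·(1, 3)(2, 3)ᵀ and M₂ = S₂ = [[6, 2], [0, 0]] = 2·(1, 0)(3, 1)ᵀ, so take a₁ = (1, 3), b₁ = (2, 3), a₂ = (1, 0), b₂ = (3, 1).
Each slice is an integer combination of E₁ = a₁b₁ᵀ and E₂ = a₂b₂ᵀ: S₁ = 2·E₁ + 2·E₂, S₂ = 2·E₂; reading off coefficients, c₁ = (2, 0) and c₂ = (2, 2).
Hence T = (1, 3) ⊗ (2, 3) ⊗ (2, 0) + (1, 0) ⊗ (3, 1) ⊗ (2, 2), so rank(T) ≤ 2.
These bounds meet, so rank(T) = 2.
Check entry T[2,1,1] = 12: (3)·(2)·(2) + (0)·(3)·(2) = 12.

rank(T) = 2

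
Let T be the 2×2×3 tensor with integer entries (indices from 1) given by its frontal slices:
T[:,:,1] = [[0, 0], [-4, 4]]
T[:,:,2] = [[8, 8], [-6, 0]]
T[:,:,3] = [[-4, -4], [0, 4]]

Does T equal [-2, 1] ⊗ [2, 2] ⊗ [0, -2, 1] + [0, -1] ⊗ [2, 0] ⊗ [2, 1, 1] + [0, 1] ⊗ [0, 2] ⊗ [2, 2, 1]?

Yes

Reconstruct entrywise from the claimed factors. For example, T[2,2,2] = 0 and Σₗ aₗ[2]bₗ[2]cₗ[2] = (1)·(2)·(-2) + (-1)·(0)·(1) + (1)·(2)·(2) = 0; checking all 12 entries, every one matches. The claim holds.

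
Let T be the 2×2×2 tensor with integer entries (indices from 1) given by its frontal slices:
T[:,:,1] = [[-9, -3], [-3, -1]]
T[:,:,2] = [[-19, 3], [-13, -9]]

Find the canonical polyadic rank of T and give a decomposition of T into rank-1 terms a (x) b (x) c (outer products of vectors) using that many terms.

Lower bound: the mode-1 unfolding of T (rows indexed by i, columns by (j,k) = (1,1), (1,2), (2,1), (2,2)) is [[-9, -19, -3, 3], [-3, -13, -1, -9]].
There the 2×2 minor on rows i ∈ {1, 2}, columns (j,k) ∈ {(1,1), (1,2)} is det [[-9, -19], [-3, -13]] = 60 ≠ 0, so this unfolding has rank ≥ 2; CP rank is at least every unfolding rank, so rank(T) ≥ 2. (This is only a lower bound: in general the CP rank may exceed every unfolding rank, so we still need to exhibit 2 rank-1 terms summing to T.)
Upper bound — finding two terms. Write S_k = T[:,:,k] for the frontal slices: S₁ = [[-9, -3], [-3, -1]], S₂ = [[-19, 3], [-13, -9]].
If T = a₁ (x) b₁ (x) c₁ + a₂ (x) b₂ (x) c₂ then each S_k = c₁[k]·a₁b₁ᵀ + c₂[k]·a₂b₂ᵀ. S₁ and S₂ are linearly independent, so a₁b₁ᵀ and a₂b₂ᵀ must span the same plane of matrices: they are the rank-1 matrices of the form x·S₁ + y·S₂.
det(x·S₁ + y·S₂) is 70·xy + 210·y² = 70·(x + 3·y)(y), vanishing at (x:y) = (3:-1) and (1:0).
M₁ = 3·S₁ − S₂ = [[-8, -12], [4, 6]] = (-2)·[2, -1][2, 3]ᵀ and M₂ = S₁ = [[-9, -3], [-3, -1]] = −[3, 1][3, 1]ᵀ, so take a₁ = [2, -1], b₁ = [2, 3], a₂ = [3, 1], b₂ = [3, 1].
Each slice is an integer combination of E₁ = a₁b₁ᵀ and E₂ = a₂b₂ᵀ: S₁ = −E₂, S₂ = 2·E₁ − 3·E₂; reading off coefficients, c₁ = [0, 2] and c₂ = [-1, -3].
Hence T = [2, -1] (x) [2, 3] (x) [0, 2] + [3, 1] (x) [3, 1] (x) [-1, -3], so rank(T) ≤ 2.
These bounds meet, so rank(T) = 2.

rank(T) = 2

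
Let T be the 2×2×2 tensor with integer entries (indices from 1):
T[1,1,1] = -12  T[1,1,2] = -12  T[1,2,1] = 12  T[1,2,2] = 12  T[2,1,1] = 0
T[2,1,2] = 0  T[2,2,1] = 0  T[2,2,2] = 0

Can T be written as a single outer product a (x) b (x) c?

Yes

The mode-1 fibre T[:,1,1] = [-12, 0] gives a = [1, 0] (primitive direction); the mode-2 fibre T[1,:,1] = [-12, 12] gives b = [1, -1]; then c[k] = T[1,1,k] / (a[1]·b[1]) = [-12, -12] / 1 = [-12, -12].
Expanding [1, 0] (x) [1, -1] (x) [-12, -12] reproduces all 8 entries of T, so T = [1, 0] (x) [1, -1] (x) [-12, -12] and rank(T) ≤ 1.
Equivalently every frontal slice T[:,:,k] is c[k] times the rank-1 matrix [1, 0] (x) [1, -1]. So T has rank 1 (it is nonzero).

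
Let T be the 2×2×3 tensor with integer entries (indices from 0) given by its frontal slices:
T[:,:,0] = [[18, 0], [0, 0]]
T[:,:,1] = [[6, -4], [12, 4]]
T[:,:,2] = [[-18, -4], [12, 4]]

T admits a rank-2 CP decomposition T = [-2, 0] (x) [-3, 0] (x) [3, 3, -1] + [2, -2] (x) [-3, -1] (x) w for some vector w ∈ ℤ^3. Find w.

w = [0, 2, 2]

Subtract the known terms from T to get the rank-1 residual R = [2, -2] (x) [-3, -1] (x) w, so R[i,j,k] = a[i]·b[j]·w[k]. Pick indices with nonzero a[0]·b[0] = (2)·(-3) = -6. Only the fibre through (0,0,·) is needed: R[0,0,:] = T[0,0,:] − Σₗ aₗ[0]bₗ[0]cₗ = [18, 6, -18] − (-2)·(-3)·[3, 3, -1] = [0, -12, -12]. Then w[k] = R[0,0,k] / -6 for each k, giving w = [0, -12, -12] / -6 = [0, 2, 2].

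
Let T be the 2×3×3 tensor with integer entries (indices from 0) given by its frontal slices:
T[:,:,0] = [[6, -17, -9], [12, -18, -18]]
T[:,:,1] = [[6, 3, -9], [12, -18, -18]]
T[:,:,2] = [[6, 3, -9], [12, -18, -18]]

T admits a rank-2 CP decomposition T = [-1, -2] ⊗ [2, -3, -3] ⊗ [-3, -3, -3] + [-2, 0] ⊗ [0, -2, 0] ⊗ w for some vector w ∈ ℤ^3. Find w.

Subtract the known terms from T to get the rank-1 residual R = [-2, 0] ⊗ [0, -2, 0] ⊗ w, so R[i,j,k] = a[i]·b[j]·w[k]. Pick indices with nonzero a[0]·b[1] = (-2)·(-2) = 4. Only the fibre through (0,1,·) is needed: R[0,1,:] = T[0,1,:] − Σₗ aₗ[0]bₗ[1]cₗ = [-17, 3, 3] − (-1)·(-3)·[-3, -3, -3] = [-8, 12, 12]. Then w[k] = R[0,1,k] / 4 for each k, giving w = [-8, 12, 12] / 4 = [-2, 3, 3].

w = [-2, 3, 3]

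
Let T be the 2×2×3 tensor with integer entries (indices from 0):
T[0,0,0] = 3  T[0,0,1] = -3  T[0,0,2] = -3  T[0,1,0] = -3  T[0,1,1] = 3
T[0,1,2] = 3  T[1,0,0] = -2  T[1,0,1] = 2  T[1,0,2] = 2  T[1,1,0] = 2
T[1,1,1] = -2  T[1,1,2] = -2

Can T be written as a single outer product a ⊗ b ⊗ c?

The mode-1 fibre T[:,0,0] = [3, -2] gives a = [3, -2] (primitive direction); the mode-2 fibre T[0,:,0] = [3, -3] gives b = [1, -1]; then c[k] = T[0,0,k] / (a[0]·b[0]) = [3, -3, -3] / 3 = [1, -1, -1].
Expanding [3, -2] ⊗ [1, -1] ⊗ [1, -1, -1] reproduces all 12 entries of T, so T = [3, -2] ⊗ [1, -1] ⊗ [1, -1, -1] and rank(T) ≤ 1.
Equivalently every frontal slice T[:,:,k] is c[k] times the rank-1 matrix [3, -2] ⊗ [1, -1]. So T has rank 1 (it is nonzero).

Yes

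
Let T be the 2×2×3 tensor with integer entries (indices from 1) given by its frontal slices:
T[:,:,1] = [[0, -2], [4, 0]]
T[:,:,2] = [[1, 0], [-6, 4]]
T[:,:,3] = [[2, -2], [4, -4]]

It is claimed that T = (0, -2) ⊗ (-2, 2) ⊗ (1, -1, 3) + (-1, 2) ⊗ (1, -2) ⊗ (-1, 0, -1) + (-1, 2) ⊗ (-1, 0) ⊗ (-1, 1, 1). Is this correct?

Reconstruct entry (2,1,3) from the claimed factors: Σₗ aₗ[2]bₗ[1]cₗ[3] = (-2)·(-2)·(3) + (2)·(1)·(-1) + (2)·(-1)·(1) = 8, but T[2,1,3] = 4. The claim is false.

No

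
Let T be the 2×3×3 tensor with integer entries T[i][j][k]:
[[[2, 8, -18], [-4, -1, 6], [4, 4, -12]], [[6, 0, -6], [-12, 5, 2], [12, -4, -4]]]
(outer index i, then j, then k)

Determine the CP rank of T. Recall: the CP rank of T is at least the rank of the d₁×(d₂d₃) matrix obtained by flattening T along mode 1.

2

Lower bound: the mode-1 unfolding of T (rows indexed by i, columns by (j,k) = (0,0), (0,1), (0,2), (1,0), (1,1), (1,2), (2,0), (2,1), (2,2)) is [[2, 8, -18, -4, -1, 6, 4, 4, -12], [6, 0, -6, -12, 5, 2, 12, -4, -4]].
There the 2×2 minor on rows i ∈ {0, 1}, columns (j,k) ∈ {(0,0), (0,1)} is det [[2, 8], [6, 0]] = -48 ≠ 0, so this unfolding has rank ≥ 2; CP rank is at least every unfolding rank, so rank(T) ≥ 2. (Unfolding ranks only ever bound the CP rank from below — rank(T) can be strictly larger than all of them — so the matching upper bound has to come from an explicit 2-term decomposition.)
Upper bound — finding two terms. Write S_k = T[:,:,k] for the frontal slices: S₀ = [[2, -4, 4], [6, -12, 12]], S₁ = [[8, -1, 4], [0, 5, -4]], S₂ = [[-18, 6, -12], [-6, 2, -4]].
If T = a₁ ⊗ b₁ ⊗ c₁ + a₂ ⊗ b₂ ⊗ c₂ then each S_k = c₁[k]·a₁b₁ᵀ + c₂[k]·a₂b₂ᵀ. S₀ and S₁ are linearly independent, so a₁b₁ᵀ and a₂b₂ᵀ must span the same plane of matrices: they are the rank-1 matrices of the form x·S₀ + y·S₁.
The 2×2 minor of x·S₀ + y·S₁ on rows {0,1}, columns {0,1} is −80·xy + 40·y² = (-40)·(2·x − y)(y), vanishing at (x:y) = (1:2) and (1:0).
M₁ = S₀ + 2·S₁ = [[18, -6, 12], [6, -2, 4]] = 2·(3, 1)(3, -1, 2)ᵀ and M₂ = S₀ = [[2, -4, 4], [6, -12, 12]] = 2·(1, 3)(1, -2, 2)ᵀ, so take a₁ = (3, 1), b₁ = (3, -1, 2), a₂ = (1, 3), b₂ = (1, -2, 2).
Each slice is an integer combination of E₁ = a₁b₁ᵀ and E₂ = a₂b₂ᵀ: S₀ = 2·E₂, S₁ = E₁ − E₂, S₂ = −2·E₁; reading off coefficients, c₁ = (0, 1, -2) and c₂ = (2, -1, 0).
Hence T = (3, 1) ⊗ (3, -1, 2) ⊗ (0, 1, -2) + (1, 3) ⊗ (1, -2, 2) ⊗ (2, -1, 0), so rank(T) ≤ 2.
These bounds meet, so rank(T) = 2.
Check entry T[0,1,1] = -1: (3)·(-1)·(1) + (1)·(-2)·(-1) = -1.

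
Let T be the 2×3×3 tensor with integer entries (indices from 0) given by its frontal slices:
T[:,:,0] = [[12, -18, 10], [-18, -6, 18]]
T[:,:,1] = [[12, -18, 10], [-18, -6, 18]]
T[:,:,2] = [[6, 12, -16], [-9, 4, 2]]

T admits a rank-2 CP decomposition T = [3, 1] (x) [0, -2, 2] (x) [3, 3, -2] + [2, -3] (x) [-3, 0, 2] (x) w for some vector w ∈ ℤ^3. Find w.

w = [-2, -2, -1]

Subtract the known terms from T to get the rank-1 residual R = [2, -3] (x) [-3, 0, 2] (x) w, so R[i,j,k] = a[i]·b[j]·w[k]. Pick indices with nonzero a[0]·b[0] = (2)·(-3) = -6. Only the fibre through (0,0,·) is needed: R[0,0,:] = T[0,0,:] − Σₗ aₗ[0]bₗ[0]cₗ = [12, 12, 6] − (3)·(0)·[3, 3, -2] = [12, 12, 6]. Then w[k] = R[0,0,k] / -6 for each k, giving w = [12, 12, 6] / -6 = [-2, -2, -1].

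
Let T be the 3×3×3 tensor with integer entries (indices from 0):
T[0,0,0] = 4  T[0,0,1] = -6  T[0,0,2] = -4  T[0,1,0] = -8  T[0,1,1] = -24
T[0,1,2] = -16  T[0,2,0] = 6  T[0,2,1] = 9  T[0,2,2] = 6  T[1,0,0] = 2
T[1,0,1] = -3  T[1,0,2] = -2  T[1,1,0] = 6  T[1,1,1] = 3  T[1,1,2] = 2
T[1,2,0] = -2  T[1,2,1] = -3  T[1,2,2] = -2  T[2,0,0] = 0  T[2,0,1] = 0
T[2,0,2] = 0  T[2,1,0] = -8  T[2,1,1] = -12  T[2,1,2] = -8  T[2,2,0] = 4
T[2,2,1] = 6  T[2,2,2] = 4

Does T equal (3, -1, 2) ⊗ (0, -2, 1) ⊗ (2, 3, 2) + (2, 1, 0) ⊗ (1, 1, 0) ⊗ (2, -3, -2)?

Yes

Reconstruct entrywise from the claimed factors. For example, T[1,0,1] = -3 and Σₗ aₗ[1]bₗ[0]cₗ[1] = (-1)·(0)·(3) + (1)·(1)·(-3) = -3; checking all 27 entries, every one matches. The claim holds.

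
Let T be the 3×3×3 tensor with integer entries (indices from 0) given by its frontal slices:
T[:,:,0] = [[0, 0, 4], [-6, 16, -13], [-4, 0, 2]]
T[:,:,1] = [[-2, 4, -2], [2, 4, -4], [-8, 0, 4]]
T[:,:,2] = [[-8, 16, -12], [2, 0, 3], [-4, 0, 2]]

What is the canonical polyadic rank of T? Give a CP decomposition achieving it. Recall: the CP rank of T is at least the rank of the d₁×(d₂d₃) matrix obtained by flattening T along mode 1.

Lower bound: the mode-1 unfolding of T (rows indexed by i, columns by (j,k) = (0,0), (0,1), (0,2), (1,0), (1,1), (1,2), (2,0), (2,1), (2,2)) is [[0, -2, -8, 0, 4, 16, 4, -2, -12], [-6, 2, 2, 16, 4, 0, -13, -4, 3], [-4, -8, -4, 0, 0, 0, 2, 4, 2]].
There the 3×3 minor on rows i ∈ {0, 1, 2}, columns (j,k) ∈ {(0,0), (0,1), (0,2)} is det [[0, -2, -8], [-6, 2, 2], [-4, -8, -4]] = -384 ≠ 0, so this unfolding has rank ≥ 3; CP rank is at least every unfolding rank, so rank(T) ≥ 3. (Flattening ranks never certify an upper bound on CP rank; for that we must actually write T with 3 rank-1 terms.)
Upper bound: T is a sum of 3 rank-1 terms, T = [0, 1, -2] ⊗ [2, 0, -1] ⊗ [1, 2, 1] + [1, -1, 0] ⊗ [1, -2, 2] ⊗ [4, 0, -4] + [1, 1, 0] ⊗ [1, -2, 1] ⊗ [-4, -2, -4] (written with every a and b primitive with positive leading entry and the scale carried by c; CP decompositions are not unique, and this one is verified by expanding entrywise), so rank(T) ≤ 3.
These bounds meet, so rank(T) = 3.

rank(T) = 3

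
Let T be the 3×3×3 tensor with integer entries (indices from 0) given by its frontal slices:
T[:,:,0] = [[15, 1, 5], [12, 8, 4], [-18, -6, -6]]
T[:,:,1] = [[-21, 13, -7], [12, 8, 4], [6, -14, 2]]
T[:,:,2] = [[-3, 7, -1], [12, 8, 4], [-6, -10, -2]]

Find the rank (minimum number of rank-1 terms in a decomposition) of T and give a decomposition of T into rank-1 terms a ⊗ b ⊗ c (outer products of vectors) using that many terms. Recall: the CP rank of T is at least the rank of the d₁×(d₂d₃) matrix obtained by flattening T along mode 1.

Lower bound: in the mode-1 unfolding of T (rows indexed by i, columns by (j,k)) the 2×2 minor on rows i ∈ {0, 1}, columns (j,k) ∈ {(0,0), (0,1)} is det [[15, -21], [12, 12]] = 432 ≠ 0, so that unfolding has rank ≥ 2 and hence rank(T) ≥ 2 (CP rank is at least every unfolding rank, though it can be larger).
Upper bound: with S_k = T[:,:,k], the two rank-1 terms a₁b₁ᵀ, a₂b₂ᵀ are the rank-1 members of the pencil x·S₀ + y·S₁.
The 2×2 minor of x·S₀ + y·S₁ on rows {0,1}, columns {0,1} is 108·x² − 216·xy − 324·y² = 108·(x − 3·y)(x + y), vanishing at (x:y) = (3:1) and (1:-1).
M₁ = 3·S₀ + S₁ = [[24, 16, 8], [48, 32, 16], [-48, -32, -16]] = 8·(1, 2, -2)(3, 2, 1)ᵀ and M₂ = S₀ − S₁ = [[36, -12, 12], [0, 0, 0], [-24, 8, -8]] = 4·(3, 0, -2)(3, -1, 1)ᵀ, so take a₁ = (1, 2, -2), b₁ = (3, 2, 1), a₂ = (3, 0, -2), b₂ = (3, -1, 1).
Each slice is an integer combination of E₁ = a₁b₁ᵀ and E₂ = a₂b₂ᵀ: S₀ = 2·E₁ + E₂, S₁ = 2·E₁ − 3·E₂, S₂ = 2·E₁ − E₂; reading off coefficients, c₁ = (2, 2, 2) and c₂ = (1, -3, -1).
Hence T = (1, 2, -2) ⊗ (3, 2, 1) ⊗ (2, 2, 2) + (3, 0, -2) ⊗ (3, -1, 1) ⊗ (1, -3, -1), so rank(T) ≤ 2.
These bounds meet, so rank(T) = 2.

rank(T) = 2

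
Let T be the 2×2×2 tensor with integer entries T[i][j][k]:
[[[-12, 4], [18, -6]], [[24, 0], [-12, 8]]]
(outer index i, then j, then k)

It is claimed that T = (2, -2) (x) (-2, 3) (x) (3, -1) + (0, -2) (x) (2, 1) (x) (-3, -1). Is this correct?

Reconstruct entrywise from the claimed factors. For example, T[1,0,0] = 24 and Σₗ aₗ[1]bₗ[0]cₗ[0] = (-2)·(-2)·(3) + (-2)·(2)·(-3) = 24; checking all 8 entries, every one matches. The claim holds.

Yes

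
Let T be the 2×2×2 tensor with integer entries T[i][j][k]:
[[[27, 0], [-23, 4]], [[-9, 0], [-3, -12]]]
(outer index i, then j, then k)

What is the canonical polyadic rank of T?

2

Lower bound: in the mode-1 unfolding of T (rows indexed by i, columns by (j,k)) the 2×2 minor on rows i ∈ {0, 1}, columns (j,k) ∈ {(0,0), (1,0)} is det [[27, -23], [-9, -3]] = -288 ≠ 0, so that unfolding has rank ≥ 2 and hence rank(T) ≥ 2 (CP rank is at least every unfolding rank, though it can be larger).
Upper bound: with S_k = T[:,:,k], the two rank-1 terms a₁b₁ᵀ, a₂b₂ᵀ are the rank-1 members of the pencil x·S₀ + y·S₁.
det(x·S₀ + y·S₁) is −288·x² − 288·xy = (-288)·(x + y)(x), vanishing at (x:y) = (1:-1) and (0:1).
M₁ = S₀ − S₁ = [[27, -27], [-9, 9]] = 9·[3, -1][1, -1]ᵀ and M₂ = S₁ = [[0, 4], [0, -12]] = 4·[1, -3][0, 1]ᵀ, so take a₁ = [3, -1], b₁ = [1, -1], a₂ = [1, -3], b₂ = [0, 1].
Each slice is an integer combination of E₁ = a₁b₁ᵀ and E₂ = a₂b₂ᵀ: S₀ = 9·E₁ + 4·E₂, S₁ = 4·E₂; reading off coefficients, c₁ = [9, 0] and c₂ = [4, 4].
Hence T = [3, -1] ⊗ [1, -1] ⊗ [9, 0] + [1, -3] ⊗ [0, 1] ⊗ [4, 4], so rank(T) ≤ 2.
These bounds meet, so rank(T) = 2.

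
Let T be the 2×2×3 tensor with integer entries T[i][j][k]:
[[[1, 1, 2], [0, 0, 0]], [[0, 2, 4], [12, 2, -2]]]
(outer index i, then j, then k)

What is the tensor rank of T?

Lower bound: the mode-3 unfolding of T (rows indexed by k, columns by (i,j) = (0,0), (0,1), (1,0), (1,1)) is [[1, 0, 0, 12], [1, 0, 2, 2], [2, 0, 4, -2]].
There the 3×3 minor on rows k ∈ {0, 1, 2}, columns (i,j) ∈ {(0,0), (1,0), (1,1)} is det [[1, 0, 12], [1, 2, 2], [2, 4, -2]] = -12 ≠ 0, so this unfolding has rank ≥ 3; CP rank is at least every unfolding rank, so rank(T) ≥ 3. (Unfolding ranks only ever bound the CP rank from below — rank(T) can be strictly larger than all of them — so the matching upper bound has to come from an explicit 3-term decomposition.)
Upper bound: T is a sum of 3 rank-1 terms, T = (0, 1) (x) (1, -2) (x) (-4, 0, 2) + (0, 1) (x) (1, 1) (x) (4, 2, 2) + (1, 0) (x) (1, 0) (x) (1, 1, 2) (written with every a and b primitive with positive leading entry and the scale carried by c; CP decompositions are not unique, and this one is verified by expanding entrywise), so rank(T) ≤ 3.
These bounds meet, so rank(T) = 3.

3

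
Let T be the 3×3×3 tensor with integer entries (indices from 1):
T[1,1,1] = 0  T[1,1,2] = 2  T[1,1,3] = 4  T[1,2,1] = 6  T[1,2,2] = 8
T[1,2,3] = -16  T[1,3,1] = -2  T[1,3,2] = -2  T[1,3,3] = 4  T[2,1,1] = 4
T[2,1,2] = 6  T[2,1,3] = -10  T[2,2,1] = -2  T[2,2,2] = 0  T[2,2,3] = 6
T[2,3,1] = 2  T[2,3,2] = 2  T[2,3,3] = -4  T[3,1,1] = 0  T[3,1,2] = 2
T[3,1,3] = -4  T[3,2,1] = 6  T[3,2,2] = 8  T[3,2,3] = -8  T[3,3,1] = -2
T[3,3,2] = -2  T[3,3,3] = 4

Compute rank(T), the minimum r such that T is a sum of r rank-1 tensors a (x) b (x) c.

3

Lower bound: the mode-2 unfolding of T (rows indexed by j, columns by (i,k) = (1,1), (1,2), (1,3), (2,1), (2,2), (2,3), (3,1), (3,2), (3,3)) is [[0, 2, 4, 4, 6, -10, 0, 2, -4], [6, 8, -16, -2, 0, 6, 6, 8, -8], [-2, -2, 4, 2, 2, -4, -2, -2, 4]].
There the 3×3 minor on rows j ∈ {1, 2, 3}, columns (i,k) ∈ {(1,1), (1,2), (1,3)} is det [[0, 2, 4], [6, 8, -16], [-2, -2, 4]] = 32 ≠ 0, so this unfolding has rank ≥ 3; CP rank is at least every unfolding rank, so rank(T) ≥ 3. (Unfolding ranks only ever bound the CP rank from below — rank(T) can be strictly larger than all of them — so the matching upper bound has to come from an explicit 3-term decomposition.)
Upper bound: T is a sum of 3 rank-1 terms, T = (1, -1, 1) (x) (1, -2, 1) (x) (-2, -2, 4) + (1, 1, 1) (x) (1, 1, 0) (x) (2, 4, -4) + (2, -1, -2) (x) (1, -1, 0) (x) (0, 0, 2) (one valid choice — decompositions are not unique — normalised so each a, b is primitive with positive first nonzero entry; check it by expanding all entries), so rank(T) ≤ 3.
These bounds meet, so rank(T) = 3.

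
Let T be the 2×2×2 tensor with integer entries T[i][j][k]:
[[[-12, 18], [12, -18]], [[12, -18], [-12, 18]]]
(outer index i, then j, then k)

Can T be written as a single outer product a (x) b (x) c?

If T = a (x) b (x) c then every fibre of T is a multiple of the corresponding factor, so read the factors off the fibres through the nonzero entry T[0,0,0] = -12.
The mode-1 fibre T[:,0,0] = [-12, 12] gives a = [1, -1] (primitive direction); the mode-2 fibre T[0,:,0] = [-12, 12] gives b = [1, -1]; then c[k] = T[0,0,k] / (a[0]·b[0]) = [-12, 18] / 1 = [-12, 18].
Expanding [1, -1] (x) [1, -1] (x) [-12, 18] reproduces all 8 entries of T, so T = [1, -1] (x) [1, -1] (x) [-12, 18] and rank(T) ≤ 1.
Equivalently every frontal slice T[:,:,k] is c[k] times the rank-1 matrix [1, -1] (x) [1, -1]. So T has rank 1 (it is nonzero).

Yes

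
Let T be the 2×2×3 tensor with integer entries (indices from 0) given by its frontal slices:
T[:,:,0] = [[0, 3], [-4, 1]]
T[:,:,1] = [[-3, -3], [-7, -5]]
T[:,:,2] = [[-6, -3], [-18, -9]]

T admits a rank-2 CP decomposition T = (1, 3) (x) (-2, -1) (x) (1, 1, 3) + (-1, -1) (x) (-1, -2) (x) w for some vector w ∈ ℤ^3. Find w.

w = (2, -1, 0)

Subtract the known terms from T to get the rank-1 residual R = (-1, -1) (x) (-1, -2) (x) w, so R[i,j,k] = a[i]·b[j]·w[k]. Pick indices with nonzero a[0]·b[0] = (-1)·(-1) = 1. Only the fibre through (0,0,·) is needed: R[0,0,:] = T[0,0,:] − Σₗ aₗ[0]bₗ[0]cₗ = [0, -3, -6] − (1)·(-2)·(1, 1, 3) = [2, -1, 0]. Then w[k] = R[0,0,k] / 1 for each k, giving w = [2, -1, 0] / 1 = (2, -1, 0).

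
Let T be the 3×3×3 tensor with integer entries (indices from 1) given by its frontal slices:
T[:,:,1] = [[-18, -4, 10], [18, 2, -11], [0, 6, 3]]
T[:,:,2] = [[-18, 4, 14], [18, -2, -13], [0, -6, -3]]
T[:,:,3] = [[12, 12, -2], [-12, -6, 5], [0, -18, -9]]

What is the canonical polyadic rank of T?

Lower bound: the mode-2 unfolding of T (rows indexed by j, columns by (i,k) = (1,1), (1,2), (1,3), (2,1), (2,2), (2,3), (3,1), (3,2), (3,3)) is [[-18, -18, 12, 18, 18, -12, 0, 0, 0], [-4, 4, 12, 2, -2, -6, 6, -6, -18], [10, 14, -2, -11, -13, 5, 3, -3, -9]].
There the 2×2 minor on rows j ∈ {1, 2}, columns (i,k) ∈ {(1,1), (1,2)} is det [[-18, -18], [-4, 4]] = -144 ≠ 0, so this unfolding has rank ≥ 2; CP rank is at least every unfolding rank, so rank(T) ≥ 2. (This is only a lower bound: in general the CP rank may exceed every unfolding rank, so we still need to exhibit 2 rank-1 terms summing to T.)
Upper bound — finding two terms. Write S_k = T[:,:,k] for the frontal slices: S₁ = [[-18, -4, 10], [18, 2, -11], [0, 6, 3]], S₂ = [[-18, 4, 14], [18, -2, -13], [0, -6, -3]], S₃ = [[12, 12, -2], [-12, -6, 5], [0, -18, -9]].
If T = a₁ ⊗ b₁ ⊗ c₁ + a₂ ⊗ b₂ ⊗ c₂ then each S_k = c₁[k]·a₁b₁ᵀ + c₂[k]·a₂b₂ᵀ. S₁ and S₂ are linearly independent, so a₁b₁ᵀ and a₂b₂ᵀ must span the same plane of matrices: they are the rank-1 matrices of the form x·S₁ + y·S₂.
The 2×2 minor of x·S₁ + y·S₂ on rows {1,2}, columns {1,2} is 36·x² − 36·y² = 36·(x − y)(x + y), vanishing at (x:y) = (1:1) and (1:-1).
M₁ = S₁ + S₂ = [[-36, 0, 24], [36, 0, -24], [0, 0, 0]] = (-12)·[1, -1, 0][3, 0, -2]ᵀ and M₂ = S₁ − S₂ = [[0, -8, -4], [0, 4, 2], [0, 12, 6]] = (-2)·[2, -1, -3][0, 2, 1]ᵀ, so take a₁ = [1, -1, 0], b₁ = [3, 0, -2], a₂ = [2, -1, -3], b₂ = [0, 2, 1].
Each slice is an integer combination of E₁ = a₁b₁ᵀ and E₂ = a₂b₂ᵀ: S₁ = −6·E₁ − E₂, S₂ = −6·E₁ + E₂, S₃ = 4·E₁ + 3·E₂; reading off coefficients, c₁ = [-6, -6, 4] and c₂ = [-1, 1, 3].
Hence T = [1, -1, 0] ⊗ [3, 0, -2] ⊗ [-6, -6, 4] + [2, -1, -3] ⊗ [0, 2, 1] ⊗ [-1, 1, 3], so rank(T) ≤ 2.
These bounds meet, so rank(T) = 2.
Check entry T[1,1,1] = -18: (1)·(3)·(-6) + (2)·(0)·(-1) = -18.

2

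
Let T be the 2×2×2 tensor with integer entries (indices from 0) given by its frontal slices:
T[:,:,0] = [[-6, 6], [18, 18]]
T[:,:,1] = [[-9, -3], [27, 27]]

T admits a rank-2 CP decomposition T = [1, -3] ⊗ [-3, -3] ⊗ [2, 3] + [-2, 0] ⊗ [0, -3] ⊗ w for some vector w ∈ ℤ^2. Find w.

w = [2, 1]

Subtract the known terms from T to get the rank-1 residual R = [-2, 0] ⊗ [0, -3] ⊗ w, so R[i,j,k] = a[i]·b[j]·w[k]. Pick indices with nonzero a[0]·b[1] = (-2)·(-3) = 6. Only the fibre through (0,1,·) is needed: R[0,1,:] = T[0,1,:] − Σₗ aₗ[0]bₗ[1]cₗ = [6, -3] − (1)·(-3)·[2, 3] = [12, 6]. Then w[k] = R[0,1,k] / 6 for each k, giving w = [12, 6] / 6 = [2, 1].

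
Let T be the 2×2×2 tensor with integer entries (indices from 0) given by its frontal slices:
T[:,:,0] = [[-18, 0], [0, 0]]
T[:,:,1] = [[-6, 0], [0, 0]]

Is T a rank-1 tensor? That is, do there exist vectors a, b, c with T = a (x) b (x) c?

If T = a (x) b (x) c then every fibre of T is a multiple of the corresponding factor, so read the factors off the fibres through the nonzero entry T[0,0,0] = -18.
The mode-1 fibre T[:,0,0] = [-18, 0] gives a = [1, 0] (primitive direction); the mode-2 fibre T[0,:,0] = [-18, 0] gives b = [1, 0]; then c[k] = T[0,0,k] / (a[0]·b[0]) = [-18, -6] / 1 = [-18, -6].
Expanding [1, 0] (x) [1, 0] (x) [-18, -6] reproduces all 8 entries of T, so T = [1, 0] (x) [1, 0] (x) [-18, -6] and rank(T) ≤ 1.
Equivalently every frontal slice T[:,:,k] is c[k] times the rank-1 matrix [1, 0] (x) [1, 0]. So T has rank 1 (it is nonzero).

Yes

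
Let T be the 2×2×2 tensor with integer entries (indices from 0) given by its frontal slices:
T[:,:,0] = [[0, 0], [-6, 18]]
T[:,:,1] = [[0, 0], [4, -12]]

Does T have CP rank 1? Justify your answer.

Yes

The mode-1 fibre T[:,0,0] = [0, -6] gives a = [0, 1] (primitive direction); the mode-2 fibre T[1,:,0] = [-6, 18] gives b = [1, -3]; then c[k] = T[1,0,k] / (a[1]·b[0]) = [-6, 4] / 1 = [-6, 4].
Expanding [0, 1] ⊗ [1, -3] ⊗ [-6, 4] reproduces all 8 entries of T, so T = [0, 1] ⊗ [1, -3] ⊗ [-6, 4] and rank(T) ≤ 1.
Equivalently every frontal slice T[:,:,k] is c[k] times the rank-1 matrix [0, 1] ⊗ [1, -3]. So T has rank 1 (it is nonzero).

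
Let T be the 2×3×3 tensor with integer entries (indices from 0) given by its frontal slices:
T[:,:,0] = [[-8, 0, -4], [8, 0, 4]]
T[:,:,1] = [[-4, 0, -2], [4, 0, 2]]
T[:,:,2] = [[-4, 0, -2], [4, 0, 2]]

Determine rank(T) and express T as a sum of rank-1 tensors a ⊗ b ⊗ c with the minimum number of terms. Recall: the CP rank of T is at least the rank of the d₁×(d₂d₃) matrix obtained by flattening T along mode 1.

Lower bound: T ≠ 0 (e.g. T[0,0,0] = -8), so rank(T) ≥ 1.
Upper bound: if T = a ⊗ b ⊗ c then every fibre of T is a multiple of the corresponding factor, so read the factors off the fibres through the nonzero entry T[0,0,0] = -8.
The mode-1 fibre T[:,0,0] = [-8, 8] gives a = (1, -1) (primitive direction); the mode-2 fibre T[0,:,0] = [-8, 0, -4] gives b = (2, 0, 1); then c[k] = T[0,0,k] / (a[0]·b[0]) = [-8, -4, -4] / 2 = (-4, -2, -2).
Expanding (1, -1) ⊗ (2, 0, 1) ⊗ (-4, -2, -2) reproduces all 18 entries of T, so T = (1, -1) ⊗ (2, 0, 1) ⊗ (-4, -2, -2) and rank(T) ≤ 1.
These bounds meet, so rank(T) = 1.

rank(T) = 1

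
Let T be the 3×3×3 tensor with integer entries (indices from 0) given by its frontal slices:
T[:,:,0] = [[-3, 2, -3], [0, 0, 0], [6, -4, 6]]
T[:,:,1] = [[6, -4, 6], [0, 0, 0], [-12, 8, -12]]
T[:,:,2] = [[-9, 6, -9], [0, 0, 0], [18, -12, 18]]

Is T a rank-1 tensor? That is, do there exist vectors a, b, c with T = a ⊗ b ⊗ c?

If T = a ⊗ b ⊗ c then every fibre of T is a multiple of the corresponding factor, so read the factors off the fibres through the nonzero entry T[0,0,0] = -3.
The mode-1 fibre T[:,0,0] = [-3, 0, 6] gives a = (1, 0, -2) (primitive direction); the mode-2 fibre T[0,:,0] = [-3, 2, -3] gives b = (3, -2, 3); then c[k] = T[0,0,k] / (a[0]·b[0]) = [-3, 6, -9] / 3 = (-1, 2, -3).
Expanding (1, 0, -2) ⊗ (3, -2, 3) ⊗ (-1, 2, -3) reproduces all 27 entries of T, so T = (1, 0, -2) ⊗ (3, -2, 3) ⊗ (-1, 2, -3) and rank(T) ≤ 1.
Equivalently every frontal slice T[:,:,k] is c[k] times the rank-1 matrix (1, 0, -2) ⊗ (3, -2, 3). So T has rank 1 (it is nonzero).

Yes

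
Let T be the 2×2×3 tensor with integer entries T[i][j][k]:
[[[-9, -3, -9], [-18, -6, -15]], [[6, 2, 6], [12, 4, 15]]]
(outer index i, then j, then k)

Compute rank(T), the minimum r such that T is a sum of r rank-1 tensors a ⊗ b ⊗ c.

Lower bound: in the mode-1 unfolding of T (rows indexed by i, columns by (j,k)) the 2×2 minor on rows i ∈ {0, 1}, columns (j,k) ∈ {(0,0), (1,2)} is det [[-9, -15], [6, 15]] = -45 ≠ 0, so that unfolding has rank ≥ 2 and hence rank(T) ≥ 2 (CP rank is at least every unfolding rank, though it can be larger).
Upper bound: with S_k = T[:,:,k], the two rank-1 terms a₁b₁ᵀ, a₂b₂ᵀ are the rank-1 members of the pencil x·S₀ + y·S₂.
det(x·S₀ + y·S₂) is −45·xy − 45·y² = (-45)·(y)(x + y), vanishing at (x:y) = (1:0) and (1:-1).
M₁ = S₀ = [[-9, -18], [6, 12]] = (-3)·[3, -2][1, 2]ᵀ and M₂ = S₀ − S₂ = [[0, -3], [0, -3]] = (-3)·[1, 1][0, 1]ᵀ, so take a₁ = [3, -2], b₁ = [1, 2], a₂ = [1, 1], b₂ = [0, 1].
Each slice is an integer combination of E₁ = a₁b₁ᵀ and E₂ = a₂b₂ᵀ: S₀ = −3·E₁, S₁ = −E₁, S₂ = −3·E₁ + 3·E₂; reading off coefficients, c₁ = [-3, -1, -3] and c₂ = [0, 0, 3].
Hence T = [3, -2] ⊗ [1, 2] ⊗ [-3, -1, -3] + [1, 1] ⊗ [0, 1] ⊗ [0, 0, 3], so rank(T) ≤ 2.
These bounds meet, so rank(T) = 2.

2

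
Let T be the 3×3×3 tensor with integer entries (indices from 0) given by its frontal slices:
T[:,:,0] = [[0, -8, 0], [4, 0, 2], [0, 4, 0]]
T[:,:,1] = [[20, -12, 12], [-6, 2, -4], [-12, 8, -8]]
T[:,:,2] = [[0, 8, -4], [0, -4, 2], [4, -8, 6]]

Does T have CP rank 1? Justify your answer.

The mode-2 unfolding of T (rows indexed by j, columns by (i,k) = (0,0), (0,1), (0,2), (1,0), (1,1), (1,2), (2,0), (2,1), (2,2)) is [[0, 20, 0, 4, -6, 0, 0, -12, 4], [-8, -12, 8, 0, 2, -4, 4, 8, -8], [0, 12, -4, 2, -4, 2, 0, -8, 6]].
There the 3×3 minor on rows j ∈ {0, 1, 2}, columns (i,k) ∈ {(0,0), (0,1), (0,2)} is det [[0, 20, 0], [-8, -12, 8], [0, 12, -4]] = -640 ≠ 0, so this unfolding has rank ≥ 3; CP rank is at least every unfolding rank, so rank(T) ≥ 3.
In particular rank(T) ≥ 3 > 1, so T is not rank-1.

No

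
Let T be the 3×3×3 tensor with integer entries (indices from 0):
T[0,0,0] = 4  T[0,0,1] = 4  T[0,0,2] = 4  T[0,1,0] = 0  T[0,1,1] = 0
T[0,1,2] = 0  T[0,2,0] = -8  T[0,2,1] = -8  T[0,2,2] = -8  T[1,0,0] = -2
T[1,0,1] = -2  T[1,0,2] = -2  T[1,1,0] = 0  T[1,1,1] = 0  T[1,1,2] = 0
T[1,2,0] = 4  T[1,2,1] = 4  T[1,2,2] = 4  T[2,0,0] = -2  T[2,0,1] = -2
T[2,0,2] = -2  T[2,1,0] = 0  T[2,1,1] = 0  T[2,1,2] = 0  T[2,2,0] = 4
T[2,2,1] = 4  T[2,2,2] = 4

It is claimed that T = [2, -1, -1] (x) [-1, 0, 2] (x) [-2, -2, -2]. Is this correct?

Reconstruct entrywise from the claimed factors. For example, T[2,0,2] = -2 and Σₗ aₗ[2]bₗ[0]cₗ[2] = (-1)·(-1)·(-2) = -2; checking all 27 entries, every one matches. The claim holds.

Yes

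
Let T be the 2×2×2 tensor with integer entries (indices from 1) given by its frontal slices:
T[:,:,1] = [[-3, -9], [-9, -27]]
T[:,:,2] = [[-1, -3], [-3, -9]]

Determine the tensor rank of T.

1

Lower bound: T ≠ 0 (e.g. T[1,1,1] = -3), so rank(T) ≥ 1.
Upper bound: if T = a (x) b (x) c then every fibre of T is a multiple of the corresponding factor, so read the factors off the fibres through the nonzero entry T[1,1,1] = -3.
The mode-1 fibre T[:,1,1] = [-3, -9] gives a = [1, 3] (primitive direction); the mode-2 fibre T[1,:,1] = [-3, -9] gives b = [1, 3]; then c[k] = T[1,1,k] / (a[1]·b[1]) = [-3, -1] / 1 = [-3, -1].
Expanding [1, 3] (x) [1, 3] (x) [-3, -1] reproduces all 8 entries of T, so T = [1, 3] (x) [1, 3] (x) [-3, -1] and rank(T) ≤ 1.
These bounds meet, so rank(T) = 1.
Check entry T[2,1,2] = -3: (3)·(1)·(-1) = -3.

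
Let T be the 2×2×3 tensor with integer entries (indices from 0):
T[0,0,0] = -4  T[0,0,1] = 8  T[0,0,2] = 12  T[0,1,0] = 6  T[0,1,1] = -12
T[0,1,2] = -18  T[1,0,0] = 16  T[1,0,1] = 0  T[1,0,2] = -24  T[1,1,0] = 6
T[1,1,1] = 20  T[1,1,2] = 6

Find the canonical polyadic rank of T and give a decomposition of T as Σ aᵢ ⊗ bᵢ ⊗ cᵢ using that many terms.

Lower bound: the mode-1 unfolding of T (rows indexed by i, columns by (j,k) = (0,0), (0,1), (0,2), (1,0), (1,1), (1,2)) is [[-4, 8, 12, 6, -12, -18], [16, 0, -24, 6, 20, 6]].
There the 2×2 minor on rows i ∈ {0, 1}, columns (j,k) ∈ {(0,0), (0,1)} is det [[-4, 8], [16, 0]] = -128 ≠ 0, so this unfolding has rank ≥ 2; CP rank is at least every unfolding rank, so rank(T) ≥ 2. (Flattening ranks never certify an upper bound on CP rank; for that we must actually write T with 2 rank-1 terms.)
Upper bound — finding two terms. Write S_k = T[:,:,k] for the frontal slices: S₀ = [[-4, 6], [16, 6]], S₁ = [[8, -12], [0, 20]], S₂ = [[12, -18], [-24, 6]].
If T = a₁ ⊗ b₁ ⊗ c₁ + a₂ ⊗ b₂ ⊗ c₂ then each S_k = c₁[k]·a₁b₁ᵀ + c₂[k]·a₂b₂ᵀ. S₀ and S₁ are linearly independent, so a₁b₁ᵀ and a₂b₂ᵀ must span the same plane of matrices: they are the rank-1 matrices of the form x·S₀ + y·S₁.
det(x·S₀ + y·S₁) is −120·x² + 160·xy + 160·y² = (-40)·(x − 2·y)(3·x + 2·y), vanishing at (x:y) = (2:1) and (2:-3).
M₁ = 2·S₀ + S₁ = [[0, 0], [32, 32]] = 32·[0, 1][1, 1]ᵀ and M₂ = 2·S₀ − 3·S₁ = [[-32, 48], [32, -48]] = (-16)·[1, -1][2, -3]ᵀ, so take a₁ = [0, 1], b₁ = [1, 1], a₂ = [1, -1], b₂ = [2, -3].
Each slice is an integer combination of E₁ = a₁b₁ᵀ and E₂ = a₂b₂ᵀ: S₀ = 12·E₁ − 2·E₂, S₁ = 8·E₁ + 4·E₂, S₂ = −12·E₁ + 6·E₂; reading off coefficients, c₁ = [12, 8, -12] and c₂ = [-2, 4, 6].
Hence T = [0, 1] ⊗ [1, 1] ⊗ [12, 8, -12] + [1, -1] ⊗ [2, -3] ⊗ [-2, 4, 6], so rank(T) ≤ 2.
These bounds meet, so rank(T) = 2.
Check entry T[1,1,0] = 6: (1)·(1)·(12) + (-1)·(-3)·(-2) = 6.

rank(T) = 2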